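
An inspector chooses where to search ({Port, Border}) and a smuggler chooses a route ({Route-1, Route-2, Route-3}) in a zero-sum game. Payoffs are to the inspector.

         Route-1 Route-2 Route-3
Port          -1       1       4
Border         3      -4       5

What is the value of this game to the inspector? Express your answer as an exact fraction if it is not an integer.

-1/9

Row minima: Port → -1, Border → -4; maximin = -1.
Column maxima: Route-1 → 3, Route-2 → 1, Route-3 → 5; minimax = 1.
-1 ≠ 1, so there is no saddle point; optimal play is mixed.
Route-3 is strictly dominated by Route-1 (it gives the inspector strictly more in every row), so the smuggler never plays it.
On the remaining 2×2 (Port, Border vs Route-1, Route-2):
Let the inspector play Port with probability p. Expected payoff against Route-1: (-1)p + 3(1−p) = −4p + 3; against Route-2: 1p + (-4)(1−p) = 5p − 4.
Setting these equal: −4p + 3 = 5p − 4 ⇒ −9p = -7 ⇒ p = 7/9, and the value is (-4)·(7/9) + 3 = -1/9.
For the smuggler: with q = P(Route-1), equating Port's and Border's payoffs gives −2q + 1 = 7q − 4 ⇒ q = 5/9.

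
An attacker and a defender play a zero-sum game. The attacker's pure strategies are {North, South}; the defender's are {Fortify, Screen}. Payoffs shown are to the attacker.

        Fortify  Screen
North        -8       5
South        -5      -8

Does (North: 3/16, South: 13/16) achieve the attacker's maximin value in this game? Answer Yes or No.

Against Fortify this mix gives (3/16)·(-8) + (13/16)·(-5) = -89/16.
Against Screen this mix gives (3/16)·5 + (13/16)·(-8) = -89/16.
All of the defender's active replies (Fortify, Screen) yield -89/16, and no column does worse for the attacker. The mix makes the defender indifferent and guarantees -89/16, so it is optimal.

Yes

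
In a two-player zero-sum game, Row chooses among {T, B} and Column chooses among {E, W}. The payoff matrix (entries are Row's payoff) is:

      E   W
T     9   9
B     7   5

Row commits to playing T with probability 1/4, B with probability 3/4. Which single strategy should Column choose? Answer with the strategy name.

If Column plays E, Row's expected payoff is (1/4)·9 + (3/4)·7 = 15/2.
If Column plays W, Row's expected payoff is (1/4)·9 + (3/4)·5 = 6.
Column minimizes Row's payoff; the smallest is 6, so the best response is W.

W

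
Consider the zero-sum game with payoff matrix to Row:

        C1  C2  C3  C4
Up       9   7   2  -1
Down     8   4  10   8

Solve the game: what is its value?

5

Row minima: Up → -1, Down → 4; maximin = 4.
Column maxima: C1 → 9, C2 → 7, C3 → 10, C4 → 8; minimax = 7.
4 ≠ 7, so there is no saddle point; optimal play is mixed.
C1 is strictly dominated by C2 (it gives Row strictly more in every row), so Column never plays it.
C3 is strictly dominated by C4 (it gives Row strictly more in every row), so Column never plays it.
On the remaining 2×2 (Up, Down vs C2, C4):
Let Row play Up with probability p. Expected payoff against C2: 7p + 4(1−p) = 3p + 4; against C4: (-1)p + 8(1−p) = −9p + 8.
Setting these equal: 3p + 4 = −9p + 8 ⇒ 12p = 4 ⇒ p = 1/3, and the value is (3)·(1/3) + 4 = 5.
For Column: with q = P(C2), equating Up's and Down's payoffs gives 8q − 1 = −4q + 8 ⇒ q = 3/4.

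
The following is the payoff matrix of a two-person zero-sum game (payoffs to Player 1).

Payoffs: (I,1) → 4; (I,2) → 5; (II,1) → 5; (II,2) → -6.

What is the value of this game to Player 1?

Row minima: I → 4, II → -6; maximin = 4.
Column maxima: 1 → 5, 2 → 5; minimax = 5.
4 ≠ 5, so there is no saddle point; optimal play is mixed.
Let Player 1 play I with probability p. Expected payoff against 1: 4p + 5(1−p) = −p + 5; against 2: 5p + (-6)(1−p) = 11p − 6.
Setting these equal: −p + 5 = 11p − 6 ⇒ −12p = -11 ⇒ p = 11/12, and the value is (-1)·(11/12) + 5 = 49/12.
For Player 2: with q = P(1), equating I's and II's payoffs gives −q + 5 = 11q − 6 ⇒ q = 11/12.

49/12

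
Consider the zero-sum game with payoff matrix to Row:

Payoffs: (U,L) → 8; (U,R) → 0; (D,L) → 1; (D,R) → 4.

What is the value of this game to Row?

Row minima: U → 0, D → 1; maximin = 1.
Column maxima: L → 8, R → 4; minimax = 4.
1 ≠ 4, so there is no saddle point; optimal play is mixed.
Let Row play U with probability p. Expected payoff against L: 8p + 1(1−p) = 7p + 1; against R: 0p + 4(1−p) = −4p + 4.
Setting these equal: 7p + 1 = −4p + 4 ⇒ 11p = 3 ⇒ p = 3/11, and the value is (7)·(3/11) + 1 = 32/11.
For Column: with q = P(L), equating U's and D's payoffs gives 8q = −3q + 4 ⇒ q = 4/11.

32/11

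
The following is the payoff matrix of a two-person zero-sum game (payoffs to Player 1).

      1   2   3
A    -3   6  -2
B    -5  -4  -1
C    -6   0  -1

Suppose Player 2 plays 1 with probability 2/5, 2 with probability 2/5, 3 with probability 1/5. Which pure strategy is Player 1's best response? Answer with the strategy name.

A

Expected payoff of A: (2/5)·(-3) + (2/5)·6 + (1/5)·(-2) = 4/5.
Expected payoff of B: (2/5)·(-5) + (2/5)·(-4) + (1/5)·(-1) = -19/5.
Expected payoff of C: (2/5)·(-6) + (2/5)·0 + (1/5)·(-1) = -13/5.
The largest is 4/5, so Player 1's best response is A.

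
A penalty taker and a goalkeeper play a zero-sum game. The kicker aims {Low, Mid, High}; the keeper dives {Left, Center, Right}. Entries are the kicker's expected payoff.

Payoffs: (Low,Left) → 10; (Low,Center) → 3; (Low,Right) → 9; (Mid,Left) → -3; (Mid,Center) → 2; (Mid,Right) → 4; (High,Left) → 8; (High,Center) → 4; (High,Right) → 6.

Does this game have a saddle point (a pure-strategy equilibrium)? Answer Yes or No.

Yes

Row minima: Low → 3, Mid → -3, High → 4; maximin = 4.
Column maxima: Left → 10, Center → 4, Right → 9; minimax = 4.
maximin = minimax = 4, so a saddle point exists.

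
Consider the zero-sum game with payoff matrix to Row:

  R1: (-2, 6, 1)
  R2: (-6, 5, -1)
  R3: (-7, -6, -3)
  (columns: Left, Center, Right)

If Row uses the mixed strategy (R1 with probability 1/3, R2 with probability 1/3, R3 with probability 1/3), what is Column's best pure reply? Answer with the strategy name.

If Column plays Left, Row's expected payoff is (1/3)·(-2) + (1/3)·(-6) + (1/3)·(-7) = -5.
If Column plays Center, Row's expected payoff is (1/3)·6 + (1/3)·5 + (1/3)·(-6) = 5/3.
If Column plays Right, Row's expected payoff is (1/3)·1 + (1/3)·(-1) + (1/3)·(-3) = -1.
Column minimizes Row's payoff; the smallest is -5, so the best response is Left.

Left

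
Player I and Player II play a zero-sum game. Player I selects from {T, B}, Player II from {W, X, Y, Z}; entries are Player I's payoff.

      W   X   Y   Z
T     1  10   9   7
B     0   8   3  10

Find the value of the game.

Row minima: T → 1, B → 0; maximin = 1.
Column maxima: W → 1, X → 10, Y → 9, Z → 10; minimax = 1.
Since maximin = minimax = 1, there is a saddle point and the value is 1.

1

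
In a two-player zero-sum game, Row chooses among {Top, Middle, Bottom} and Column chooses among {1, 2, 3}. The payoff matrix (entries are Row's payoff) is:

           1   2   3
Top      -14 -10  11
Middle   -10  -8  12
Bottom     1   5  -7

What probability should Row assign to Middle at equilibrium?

Row minima: Top → -14, Middle → -10, Bottom → -7; maximin = -7.
Column maxima: 1 → 1, 2 → 5, 3 → 12; minimax = 1.
-7 ≠ 1, so there is no saddle point; optimal play is mixed.
Top is strictly dominated by Middle, so Row never plays it.
2 is strictly dominated by 1 (it gives Row strictly more in every row), so Column never plays it.
On the remaining 2×2 (Middle, Bottom vs 1, 3):
Let Row play Middle with probability p. Expected payoff against 1: (-10)p + 1(1−p) = −11p + 1; against 3: 12p + (-7)(1−p) = 19p − 7.
Setting these equal: −11p + 1 = 19p − 7 ⇒ −30p = -8 ⇒ p = 4/15, and the value is (-11)·(4/15) + 1 = -29/15.
For Column: with q = P(1), equating Middle's and Bottom's payoffs gives −22q + 12 = 8q − 7 ⇒ q = 19/30.

4/15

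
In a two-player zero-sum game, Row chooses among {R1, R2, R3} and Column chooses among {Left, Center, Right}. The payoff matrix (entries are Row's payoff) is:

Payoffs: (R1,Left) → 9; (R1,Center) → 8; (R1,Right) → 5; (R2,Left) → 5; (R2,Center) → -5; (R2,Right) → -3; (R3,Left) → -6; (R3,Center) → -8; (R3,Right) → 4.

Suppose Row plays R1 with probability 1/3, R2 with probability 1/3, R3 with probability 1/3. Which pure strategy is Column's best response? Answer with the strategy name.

If Column plays Left, Row's expected payoff is (1/3)·9 + (1/3)·5 + (1/3)·(-6) = 8/3.
If Column plays Center, Row's expected payoff is (1/3)·8 + (1/3)·(-5) + (1/3)·(-8) = -5/3.
If Column plays Right, Row's expected payoff is (1/3)·5 + (1/3)·(-3) + (1/3)·4 = 2.
Column minimizes Row's payoff; the smallest is -5/3, so the best response is Center.

Center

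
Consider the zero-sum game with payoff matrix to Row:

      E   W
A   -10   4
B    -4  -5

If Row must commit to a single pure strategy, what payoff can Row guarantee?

Row minima: A → -10, B → -5.
The best of these is -5.

-5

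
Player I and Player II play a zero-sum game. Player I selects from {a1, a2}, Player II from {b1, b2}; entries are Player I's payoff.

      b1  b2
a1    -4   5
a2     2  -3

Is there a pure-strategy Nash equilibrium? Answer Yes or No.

No

Row minima: a1 → -4, a2 → -3; maximin = -3.
Column maxima: b1 → 2, b2 → 5; minimax = 2.
-3 ≠ 2, so no pure-strategy equilibrium exists.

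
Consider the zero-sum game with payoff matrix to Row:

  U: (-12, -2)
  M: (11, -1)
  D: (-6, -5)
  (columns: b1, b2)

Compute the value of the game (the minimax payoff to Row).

-1

Row minima: U → -12, M → -1, D → -6; maximin = -1.
Column maxima: b1 → 11, b2 → -1; minimax = -1.
Since maximin = minimax = -1, there is a saddle point and the value is -1.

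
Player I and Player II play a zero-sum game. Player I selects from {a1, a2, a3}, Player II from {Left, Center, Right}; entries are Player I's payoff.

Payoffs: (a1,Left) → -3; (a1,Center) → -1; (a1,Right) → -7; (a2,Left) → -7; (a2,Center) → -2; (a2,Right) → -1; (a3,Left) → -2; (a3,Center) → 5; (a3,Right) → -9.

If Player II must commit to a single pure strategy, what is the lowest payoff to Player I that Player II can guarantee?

Column maxima: Left → -2, Center → 5, Right → -1.
The smallest of these is -2.

-2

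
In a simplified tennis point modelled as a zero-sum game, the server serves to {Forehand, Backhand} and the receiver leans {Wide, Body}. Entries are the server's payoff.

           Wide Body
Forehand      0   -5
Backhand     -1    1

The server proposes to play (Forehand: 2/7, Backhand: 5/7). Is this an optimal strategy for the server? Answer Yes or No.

Yes

Against Wide this mix gives (2/7)·0 + (5/7)·(-1) = -5/7.
Against Body this mix gives (2/7)·(-5) + (5/7)·1 = -5/7.
All of the receiver's active replies (Wide, Body) yield -5/7, and no column does worse for the server. The mix makes the receiver indifferent and guarantees -5/7, so it is optimal.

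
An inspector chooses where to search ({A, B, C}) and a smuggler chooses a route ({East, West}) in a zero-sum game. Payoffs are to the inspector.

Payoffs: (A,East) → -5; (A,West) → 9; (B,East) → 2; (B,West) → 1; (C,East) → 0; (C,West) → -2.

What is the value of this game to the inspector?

Row minima: A → -5, B → 1, C → -2; maximin = 1.
Column maxima: East → 2, West → 9; minimax = 2.
1 ≠ 2, so there is no saddle point; optimal play is mixed.
C is strictly dominated by B, so the inspector never plays it.
On the remaining 2×2 (A, B vs East, West):
Let the inspector play A with probability p. Expected payoff against East: (-5)p + 2(1−p) = −7p + 2; against West: 9p + 1(1−p) = 8p + 1.
Setting these equal: −7p + 2 = 8p + 1 ⇒ −15p = -1 ⇒ p = 1/15, and the value is (-7)·(1/15) + 2 = 23/15.
For the smuggler: with q = P(East), equating A's and B's payoffs gives −14q + 9 = q + 1 ⇒ q = 8/15.

23/15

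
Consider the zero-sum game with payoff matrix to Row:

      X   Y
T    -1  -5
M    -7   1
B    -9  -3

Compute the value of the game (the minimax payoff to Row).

-3

Row minima: T → -5, M → -7, B → -9; maximin = -5.
Column maxima: X → -1, Y → 1; minimax = -1.
-5 ≠ -1, so there is no saddle point; optimal play is mixed.
B is strictly dominated by M, so Row never plays it.
On the remaining 2×2 (T, M vs X, Y):
Let Row play T with probability p. Expected payoff against X: (-1)p + (-7)(1−p) = 6p − 7; against Y: (-5)p + 1(1−p) = −6p + 1.
Setting these equal: 6p − 7 = −6p + 1 ⇒ 12p = 8 ⇒ p = 2/3, and the value is (6)·(2/3) − 7 = -3.
For Column: with q = P(X), equating T's and M's payoffs gives 4q − 5 = −8q + 1 ⇒ q = 1/2.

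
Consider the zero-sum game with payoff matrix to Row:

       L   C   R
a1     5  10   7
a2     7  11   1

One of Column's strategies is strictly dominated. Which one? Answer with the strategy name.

L holds Row's payoff strictly below C in every row: 5 < 10, 7 < 11.
So C is strictly dominated for Column.

C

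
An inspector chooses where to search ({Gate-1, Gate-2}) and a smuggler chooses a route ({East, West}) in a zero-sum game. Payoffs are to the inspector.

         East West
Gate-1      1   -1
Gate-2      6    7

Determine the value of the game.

Row minima: Gate-1 → -1, Gate-2 → 6; maximin = 6.
Column maxima: East → 6, West → 7; minimax = 6.
Since maximin = minimax = 6, there is a saddle point and the value is 6.

6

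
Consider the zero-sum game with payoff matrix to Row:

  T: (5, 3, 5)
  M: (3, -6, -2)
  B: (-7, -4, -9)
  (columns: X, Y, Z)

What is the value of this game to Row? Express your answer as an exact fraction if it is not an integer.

Row minima: T → 3, M → -6, B → -9; maximin = 3.
Column maxima: X → 5, Y → 3, Z → 5; minimax = 3.
Since maximin = minimax = 3, there is a saddle point and the value is 3.

3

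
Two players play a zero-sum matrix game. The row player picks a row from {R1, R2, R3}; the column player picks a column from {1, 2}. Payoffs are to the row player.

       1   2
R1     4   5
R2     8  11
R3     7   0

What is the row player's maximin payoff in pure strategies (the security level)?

Row minima: R1 → 4, R2 → 8, R3 → 0.
The best of these is 8.

8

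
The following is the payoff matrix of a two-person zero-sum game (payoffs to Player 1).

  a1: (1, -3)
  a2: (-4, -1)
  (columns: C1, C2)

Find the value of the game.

Row minima: a1 → -3, a2 → -4; maximin = -3.
Column maxima: C1 → 1, C2 → -1; minimax = -1.
-3 ≠ -1, so there is no saddle point; optimal play is mixed.
Let Player 1 play a1 with probability p. Expected payoff against C1: 1p + (-4)(1−p) = 5p − 4; against C2: (-3)p + (-1)(1−p) = −2p − 1.
Setting these equal: 5p − 4 = −2p − 1 ⇒ 7p = 3 ⇒ p = 3/7, and the value is (5)·(3/7) − 4 = -13/7.
For Player 2: with q = P(C1), equating a1's and a2's payoffs gives 4q − 3 = −3q − 1 ⇒ q = 2/7.

-13/7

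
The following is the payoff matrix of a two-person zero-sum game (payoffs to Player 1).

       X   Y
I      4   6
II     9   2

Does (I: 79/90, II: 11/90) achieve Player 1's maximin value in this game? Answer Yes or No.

Against X this mix gives (79/90)·4 + (11/90)·9 = 83/18.
Against Y this mix gives (79/90)·6 + (11/90)·2 = 248/45.
Player 2 will play X, holding Player 1 to 83/18. Shifting weight toward the row that does better against X would raise this floor (the equalizing mix achieves 46/9 against both X and Y), so the proposed strategy is not optimal.

No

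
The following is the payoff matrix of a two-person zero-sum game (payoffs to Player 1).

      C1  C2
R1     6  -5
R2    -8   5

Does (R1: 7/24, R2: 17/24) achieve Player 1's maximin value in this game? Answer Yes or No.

Against C1 this mix gives (7/24)·6 + (17/24)·(-8) = -47/12.
Against C2 this mix gives (7/24)·(-5) + (17/24)·5 = 25/12.
Player 2 will play C1, holding Player 1 to -47/12. Shifting weight toward the row that does better against C1 would raise this floor (the equalizing mix achieves -5/12 against both C1 and C2), so the proposed strategy is not optimal.

No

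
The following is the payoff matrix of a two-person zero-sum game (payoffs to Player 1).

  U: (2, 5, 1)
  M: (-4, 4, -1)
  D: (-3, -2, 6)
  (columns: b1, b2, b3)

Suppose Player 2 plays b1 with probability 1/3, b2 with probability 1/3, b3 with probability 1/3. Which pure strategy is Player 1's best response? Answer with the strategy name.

U

Expected payoff of U: (1/3)·2 + (1/3)·5 + (1/3)·1 = 8/3.
Expected payoff of M: (1/3)·(-4) + (1/3)·4 + (1/3)·(-1) = -1/3.
Expected payoff of D: (1/3)·(-3) + (1/3)·(-2) + (1/3)·6 = 1/3.
The largest is 8/3, so Player 1's best response is U.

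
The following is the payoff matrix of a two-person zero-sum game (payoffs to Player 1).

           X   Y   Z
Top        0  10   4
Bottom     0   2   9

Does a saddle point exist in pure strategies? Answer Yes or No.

Yes

Row minima: Top → 0, Bottom → 0; maximin = 0.
Column maxima: X → 0, Y → 10, Z → 9; minimax = 0.
maximin = minimax = 0, so a saddle point exists.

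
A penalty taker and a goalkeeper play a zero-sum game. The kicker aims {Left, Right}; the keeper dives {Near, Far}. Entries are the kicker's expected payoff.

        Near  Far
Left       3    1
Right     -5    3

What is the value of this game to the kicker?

7/5

Row minima: Left → 1, Right → -5; maximin = 1.
Column maxima: Near → 3, Far → 3; minimax = 3.
1 ≠ 3, so there is no saddle point; optimal play is mixed.
Let the kicker play Left with probability p. Expected payoff against Near: 3p + (-5)(1−p) = 8p − 5; against Far: 1p + 3(1−p) = −2p + 3.
Setting these equal: 8p − 5 = −2p + 3 ⇒ 10p = 8 ⇒ p = 4/5, and the value is (8)·(4/5) − 5 = 7/5.
For the keeper: with q = P(Near), equating Left's and Right's payoffs gives 2q + 1 = −8q + 3 ⇒ q = 1/5.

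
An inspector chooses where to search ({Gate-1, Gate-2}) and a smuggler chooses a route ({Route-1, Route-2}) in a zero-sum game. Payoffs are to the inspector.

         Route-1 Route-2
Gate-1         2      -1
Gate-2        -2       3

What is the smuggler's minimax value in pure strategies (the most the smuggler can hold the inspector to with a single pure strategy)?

Column maxima: Route-1 → 2, Route-2 → 3.
The smallest of these is 2.

2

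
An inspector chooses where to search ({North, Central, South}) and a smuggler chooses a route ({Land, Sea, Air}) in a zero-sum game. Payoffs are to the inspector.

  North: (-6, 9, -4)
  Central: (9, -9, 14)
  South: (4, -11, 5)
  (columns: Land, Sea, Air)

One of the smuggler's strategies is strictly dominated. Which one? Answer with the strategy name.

Air

Land holds the inspector's payoff strictly below Air in every row: -6 < -4, 9 < 14, 4 < 5.
So Air is strictly dominated for the smuggler.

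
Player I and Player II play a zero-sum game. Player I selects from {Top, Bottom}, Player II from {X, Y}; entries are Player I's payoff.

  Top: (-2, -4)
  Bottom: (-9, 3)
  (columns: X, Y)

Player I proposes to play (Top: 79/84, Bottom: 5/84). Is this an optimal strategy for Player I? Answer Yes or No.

No

Against X this mix gives (79/84)·(-2) + (5/84)·(-9) = -29/12.
Against Y this mix gives (79/84)·(-4) + (5/84)·3 = -43/12.
Player II will play Y, holding Player I to -43/12. Shifting weight toward the row that does better against Y would raise this floor (the equalizing mix achieves -3 against both Y and X), so the proposed strategy is not optimal.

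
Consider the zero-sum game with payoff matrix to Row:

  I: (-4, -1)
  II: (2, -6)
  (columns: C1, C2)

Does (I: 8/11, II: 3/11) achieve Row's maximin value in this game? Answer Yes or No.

Yes

Against C1 this mix gives (8/11)·(-4) + (3/11)·2 = -26/11.
Against C2 this mix gives (8/11)·(-1) + (3/11)·(-6) = -26/11.
All of Column's active replies (C1, C2) yield -26/11, and no column does worse for Row. The mix makes Column indifferent and guarantees -26/11, so it is optimal.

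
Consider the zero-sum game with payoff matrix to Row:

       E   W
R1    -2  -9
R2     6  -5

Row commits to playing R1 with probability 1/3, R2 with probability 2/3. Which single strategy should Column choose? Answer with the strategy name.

If Column plays E, Row's expected payoff is (1/3)·(-2) + (2/3)·6 = 10/3.
If Column plays W, Row's expected payoff is (1/3)·(-9) + (2/3)·(-5) = -19/3.
Column minimizes Row's payoff; the smallest is -19/3, so the best response is W.

W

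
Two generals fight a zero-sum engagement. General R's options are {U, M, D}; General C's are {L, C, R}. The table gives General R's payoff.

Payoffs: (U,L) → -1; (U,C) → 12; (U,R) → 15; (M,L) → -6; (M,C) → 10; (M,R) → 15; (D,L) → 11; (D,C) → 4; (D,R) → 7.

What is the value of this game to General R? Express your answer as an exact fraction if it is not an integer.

34/5

Row minima: U → -1, M → -6, D → 4; maximin = 4.
Column maxima: L → 11, C → 12, R → 15; minimax = 11.
4 ≠ 11, so there is no saddle point; optimal play is mixed.
R is strictly dominated by C (it gives General R strictly more in every row), so General C never plays it.
With R eliminated, M is strictly dominated by U (U gives General R strictly more in every remaining column), so General R never plays it.
On the remaining 2×2 (U, D vs L, C):
Let General R play U with probability p. Expected payoff against L: (-1)p + 11(1−p) = −12p + 11; against C: 12p + 4(1−p) = 8p + 4.
Setting these equal: −12p + 11 = 8p + 4 ⇒ −20p = -7 ⇒ p = 7/20, and the value is (-12)·(7/20) + 11 = 34/5.
For General C: with q = P(L), equating U's and D's payoffs gives −13q + 12 = 7q + 4 ⇒ q = 2/5.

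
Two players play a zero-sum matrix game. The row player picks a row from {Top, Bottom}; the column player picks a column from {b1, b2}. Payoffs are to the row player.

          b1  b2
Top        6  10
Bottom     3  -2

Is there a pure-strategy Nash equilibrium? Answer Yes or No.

Yes

Row minima: Top → 6, Bottom → -2; maximin = 6.
Column maxima: b1 → 6, b2 → 10; minimax = 6.
maximin = minimax = 6, so a saddle point exists.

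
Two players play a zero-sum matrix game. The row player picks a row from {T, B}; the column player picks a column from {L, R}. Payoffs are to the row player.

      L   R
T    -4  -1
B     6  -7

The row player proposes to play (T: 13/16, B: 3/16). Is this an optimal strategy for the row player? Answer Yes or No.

Against L this mix gives (13/16)·(-4) + (3/16)·6 = -17/8.
Against R this mix gives (13/16)·(-1) + (3/16)·(-7) = -17/8.
All of the column player's active replies (L, R) yield -17/8, and no column does worse for the row player. The mix makes the column player indifferent and guarantees -17/8, so it is optimal.

Yes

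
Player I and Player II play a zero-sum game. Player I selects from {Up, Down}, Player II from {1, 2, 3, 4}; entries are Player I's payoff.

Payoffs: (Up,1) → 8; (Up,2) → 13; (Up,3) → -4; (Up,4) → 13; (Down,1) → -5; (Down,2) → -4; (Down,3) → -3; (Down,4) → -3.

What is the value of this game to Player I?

-22/7

Row minima: Up → -4, Down → -5; maximin = -4.
Column maxima: 1 → 8, 2 → 13, 3 → -3, 4 → 13; minimax = -3.
-4 ≠ -3, so there is no saddle point; optimal play is mixed.
2 is strictly dominated by 1 (it gives Player I strictly more in every row), so Player II never plays it.
4 is strictly dominated by 1 (it gives Player I strictly more in every row), so Player II never plays it.
On the remaining 2×2 (Up, Down vs 1, 3):
Let Player I play Up with probability p. Expected payoff against 1: 8p + (-5)(1−p) = 13p − 5; against 3: (-4)p + (-3)(1−p) = −p − 3.
Setting these equal: 13p − 5 = −p − 3 ⇒ 14p = 2 ⇒ p = 1/7, and the value is (13)·(1/7) − 5 = -22/7.
For Player II: with q = P(1), equating Up's and Down's payoffs gives 12q − 4 = −2q − 3 ⇒ q = 1/14.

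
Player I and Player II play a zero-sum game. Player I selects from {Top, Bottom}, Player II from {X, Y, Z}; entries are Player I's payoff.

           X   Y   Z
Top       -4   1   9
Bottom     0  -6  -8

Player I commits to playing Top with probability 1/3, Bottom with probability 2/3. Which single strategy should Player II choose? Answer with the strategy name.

If Player II plays X, Player I's expected payoff is (1/3)·(-4) + (2/3)·0 = -4/3.
If Player II plays Y, Player I's expected payoff is (1/3)·1 + (2/3)·(-6) = -11/3.
If Player II plays Z, Player I's expected payoff is (1/3)·9 + (2/3)·(-8) = -7/3.
Player II minimizes Player I's payoff; the smallest is -11/3, so the best response is Y.

Y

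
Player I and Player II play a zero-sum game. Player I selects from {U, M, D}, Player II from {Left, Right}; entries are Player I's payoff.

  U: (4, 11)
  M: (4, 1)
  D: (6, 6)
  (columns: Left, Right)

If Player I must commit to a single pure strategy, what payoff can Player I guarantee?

Row minima: U → 4, M → 1, D → 6.
The best of these is 6.

6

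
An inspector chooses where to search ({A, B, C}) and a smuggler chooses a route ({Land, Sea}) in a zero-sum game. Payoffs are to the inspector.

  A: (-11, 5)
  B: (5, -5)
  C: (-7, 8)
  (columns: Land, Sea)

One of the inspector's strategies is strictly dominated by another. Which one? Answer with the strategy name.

C gives a strictly higher payoff than A against every column: -7 > -11, 8 > 5.
So A is strictly dominated and the inspector never plays it.

A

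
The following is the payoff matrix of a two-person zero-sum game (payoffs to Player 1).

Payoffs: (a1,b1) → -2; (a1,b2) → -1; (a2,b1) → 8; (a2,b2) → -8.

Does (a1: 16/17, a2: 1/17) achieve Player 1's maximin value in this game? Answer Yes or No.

Yes

Against b1 this mix gives (16/17)·(-2) + (1/17)·8 = -24/17.
Against b2 this mix gives (16/17)·(-1) + (1/17)·(-8) = -24/17.
All of Player 2's active replies (b1, b2) yield -24/17, and no column does worse for Player 1. The mix makes Player 2 indifferent and guarantees -24/17, so it is optimal.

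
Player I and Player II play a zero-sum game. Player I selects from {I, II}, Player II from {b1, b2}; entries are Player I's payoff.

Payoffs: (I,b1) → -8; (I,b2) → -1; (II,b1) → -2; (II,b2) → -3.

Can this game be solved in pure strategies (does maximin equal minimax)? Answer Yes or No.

Row minima: I → -8, II → -3; maximin = -3.
Column maxima: b1 → -2, b2 → -1; minimax = -2.
-3 ≠ -2, so no pure-strategy equilibrium exists.

No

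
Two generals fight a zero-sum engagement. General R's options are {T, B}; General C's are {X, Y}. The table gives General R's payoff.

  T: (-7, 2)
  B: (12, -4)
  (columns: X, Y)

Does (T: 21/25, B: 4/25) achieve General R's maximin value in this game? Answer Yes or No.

No

Against X this mix gives (21/25)·(-7) + (4/25)·12 = -99/25.
Against Y this mix gives (21/25)·2 + (4/25)·(-4) = 26/25.
General C will play X, holding General R to -99/25. Shifting weight toward the row that does better against X would raise this floor (the equalizing mix achieves -4/25 against both X and Y), so the proposed strategy is not optimal.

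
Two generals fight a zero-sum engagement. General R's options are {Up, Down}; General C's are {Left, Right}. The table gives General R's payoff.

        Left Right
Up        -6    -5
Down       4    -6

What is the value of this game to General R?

-56/11

Row minima: Up → -6, Down → -6; maximin = -6.
Column maxima: Left → 4, Right → -5; minimax = -5.
-6 ≠ -5, so there is no saddle point; optimal play is mixed.
Let General R play Up with probability p. Expected payoff against Left: (-6)p + 4(1−p) = −10p + 4; against Right: (-5)p + (-6)(1−p) = p − 6.
Setting these equal: −10p + 4 = p − 6 ⇒ −11p = -10 ⇒ p = 10/11, and the value is (-10)·(10/11) + 4 = -56/11.
For General C: with q = P(Left), equating Up's and Down's payoffs gives −q − 5 = 10q − 6 ⇒ q = 1/11.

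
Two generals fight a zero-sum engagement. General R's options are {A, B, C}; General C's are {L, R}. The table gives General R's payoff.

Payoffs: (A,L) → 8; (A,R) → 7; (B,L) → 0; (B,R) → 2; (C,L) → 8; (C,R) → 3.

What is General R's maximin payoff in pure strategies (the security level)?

7

Row minima: A → 7, B → 0, C → 3.
The best of these is 7.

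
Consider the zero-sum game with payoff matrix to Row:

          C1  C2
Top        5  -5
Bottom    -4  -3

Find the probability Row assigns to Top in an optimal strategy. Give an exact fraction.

Row minima: Top → -5, Bottom → -4; maximin = -4.
Column maxima: C1 → 5, C2 → -3; minimax = -3.
-4 ≠ -3, so there is no saddle point; optimal play is mixed.
Let Row play Top with probability p. Expected payoff against C1: 5p + (-4)(1−p) = 9p − 4; against C2: (-5)p + (-3)(1−p) = −2p − 3.
Setting these equal: 9p − 4 = −2p − 3 ⇒ 11p = 1 ⇒ p = 1/11, and the value is (9)·(1/11) − 4 = -35/11.
For Column: with q = P(C1), equating Top's and Bottom's payoffs gives 10q − 5 = −q − 3 ⇒ q = 2/11.

1/11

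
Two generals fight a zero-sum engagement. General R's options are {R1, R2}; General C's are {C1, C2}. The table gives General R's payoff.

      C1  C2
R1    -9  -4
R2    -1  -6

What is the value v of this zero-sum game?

-5

Row minima: R1 → -9, R2 → -6; maximin = -6.
Column maxima: C1 → -1, C2 → -4; minimax = -4.
-6 ≠ -4, so there is no saddle point; optimal play is mixed.
Let General R play R1 with probability p. Expected payoff against C1: (-9)p + (-1)(1−p) = −8p − 1; against C2: (-4)p + (-6)(1−p) = 2p − 6.
Setting these equal: −8p − 1 = 2p − 6 ⇒ −10p = -5 ⇒ p = 1/2, and the value is (-8)·(1/2) − 1 = -5.
For General C: with q = P(C1), equating R1's and R2's payoffs gives −5q − 4 = 5q − 6 ⇒ q = 1/5.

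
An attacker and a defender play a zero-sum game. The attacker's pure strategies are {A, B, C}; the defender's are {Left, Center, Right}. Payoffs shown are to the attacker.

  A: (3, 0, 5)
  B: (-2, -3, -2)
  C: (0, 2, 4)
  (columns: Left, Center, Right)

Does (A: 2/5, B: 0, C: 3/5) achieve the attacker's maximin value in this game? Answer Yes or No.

Against Left this mix gives (2/5)·3 + (3/5)·0 = 6/5.
Against Center this mix gives (2/5)·0 + (3/5)·2 = 6/5.
Against Right this mix gives (2/5)·5 + (3/5)·4 = 22/5.
All of the defender's active replies (Left, Center) yield 6/5, and no column does worse for the attacker. The mix makes the defender indifferent and guarantees 6/5, so it is optimal.

Yes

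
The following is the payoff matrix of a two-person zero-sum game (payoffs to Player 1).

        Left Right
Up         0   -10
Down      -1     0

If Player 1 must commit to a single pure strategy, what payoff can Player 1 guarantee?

Row minima: Up → -10, Down → -1.
The best of these is -1.

-1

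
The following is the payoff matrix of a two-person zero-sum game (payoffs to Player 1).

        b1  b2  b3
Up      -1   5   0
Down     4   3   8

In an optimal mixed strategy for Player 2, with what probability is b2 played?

5/7

Row minima: Up → -1, Down → 3; maximin = 3.
Column maxima: b1 → 4, b2 → 5, b3 → 8; minimax = 4.
3 ≠ 4, so there is no saddle point; optimal play is mixed.
b3 is strictly dominated by b1 (it gives Player 1 strictly more in every row), so Player 2 never plays it.
On the remaining 2×2 (Up, Down vs b1, b2):
Let Player 1 play Up with probability p. Expected payoff against b1: (-1)p + 4(1−p) = −5p + 4; against b2: 5p + 3(1−p) = 2p + 3.
Setting these equal: −5p + 4 = 2p + 3 ⇒ −7p = -1 ⇒ p = 1/7, and the value is (-5)·(1/7) + 4 = 23/7.
For Player 2: with q = P(b1), equating Up's and Down's payoffs gives −6q + 5 = q + 3 ⇒ q = 2/7.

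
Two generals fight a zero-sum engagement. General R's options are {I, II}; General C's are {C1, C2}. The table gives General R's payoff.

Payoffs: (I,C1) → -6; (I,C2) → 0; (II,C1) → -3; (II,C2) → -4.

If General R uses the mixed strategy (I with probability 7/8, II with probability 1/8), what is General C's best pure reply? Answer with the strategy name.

C1

If General C plays C1, General R's expected payoff is (7/8)·(-6) + (1/8)·(-3) = -45/8.
If General C plays C2, General R's expected payoff is (7/8)·0 + (1/8)·(-4) = -1/2.
General C minimizes General R's payoff; the smallest is -45/8, so the best response is C1.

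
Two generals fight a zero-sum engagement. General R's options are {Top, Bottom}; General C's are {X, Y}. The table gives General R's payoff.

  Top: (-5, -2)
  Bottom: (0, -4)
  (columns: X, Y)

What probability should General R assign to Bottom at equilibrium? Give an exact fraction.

3/7

Row minima: Top → -5, Bottom → -4; maximin = -4.
Column maxima: X → 0, Y → -2; minimax = -2.
-4 ≠ -2, so there is no saddle point; optimal play is mixed.
Let General R play Top with probability p. Expected payoff against X: (-5)p + 0(1−p) = −5p; against Y: (-2)p + (-4)(1−p) = 2p − 4.
Setting these equal: −5p = 2p − 4 ⇒ −7p = -4 ⇒ p = 4/7, and the value is (-5)·(4/7) = -20/7.
For General C: with q = P(X), equating Top's and Bottom's payoffs gives −3q − 2 = 4q − 4 ⇒ q = 2/7.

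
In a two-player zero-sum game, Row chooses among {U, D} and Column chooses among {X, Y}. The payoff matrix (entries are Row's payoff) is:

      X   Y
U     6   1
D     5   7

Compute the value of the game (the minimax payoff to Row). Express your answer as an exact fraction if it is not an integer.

37/7

Row minima: U → 1, D → 5; maximin = 5.
Column maxima: X → 6, Y → 7; minimax = 6.
5 ≠ 6, so there is no saddle point; optimal play is mixed.
Let Row play U with probability p. Expected payoff against X: 6p + 5(1−p) = p + 5; against Y: 1p + 7(1−p) = −6p + 7.
Setting these equal: p + 5 = −6p + 7 ⇒ 7p = 2 ⇒ p = 2/7, and the value is (1)·(2/7) + 5 = 37/7.
For Column: with q = P(X), equating U's and D's payoffs gives 5q + 1 = −2q + 7 ⇒ q = 6/7.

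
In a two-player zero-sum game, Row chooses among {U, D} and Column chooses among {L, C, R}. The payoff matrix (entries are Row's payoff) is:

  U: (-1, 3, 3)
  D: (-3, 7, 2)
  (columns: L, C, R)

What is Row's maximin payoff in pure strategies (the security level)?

Row minima: U → -1, D → -3.
The best of these is -1.

-1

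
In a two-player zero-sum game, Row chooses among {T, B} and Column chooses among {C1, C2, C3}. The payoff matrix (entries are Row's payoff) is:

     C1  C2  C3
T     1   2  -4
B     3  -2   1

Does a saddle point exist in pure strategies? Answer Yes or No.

No

Row minima: T → -4, B → -2; maximin = -2.
Column maxima: C1 → 3, C2 → 2, C3 → 1; minimax = 1.
-2 ≠ 1, so no pure-strategy equilibrium exists.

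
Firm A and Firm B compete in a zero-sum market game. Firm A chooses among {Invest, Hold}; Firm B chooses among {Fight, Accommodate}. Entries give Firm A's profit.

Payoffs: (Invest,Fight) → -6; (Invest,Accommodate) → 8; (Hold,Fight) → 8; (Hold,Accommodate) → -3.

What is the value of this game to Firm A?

Row minima: Invest → -6, Hold → -3; maximin = -3.
Column maxima: Fight → 8, Accommodate → 8; minimax = 8.
-3 ≠ 8, so there is no saddle point; optimal play is mixed.
Let Firm A play Invest with probability p. Expected payoff against Fight: (-6)p + 8(1−p) = −14p + 8; against Accommodate: 8p + (-3)(1−p) = 11p − 3.
Setting these equal: −14p + 8 = 11p − 3 ⇒ −25p = -11 ⇒ p = 11/25, and the value is (-14)·(11/25) + 8 = 46/25.
For Firm B: with q = P(Fight), equating Invest's and Hold's payoffs gives −14q + 8 = 11q − 3 ⇒ q = 11/25.

46/25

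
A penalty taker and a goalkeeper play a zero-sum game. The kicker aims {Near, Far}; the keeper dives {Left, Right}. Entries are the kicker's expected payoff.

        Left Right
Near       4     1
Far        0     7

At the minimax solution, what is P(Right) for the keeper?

Row minima: Near → 1, Far → 0; maximin = 1.
Column maxima: Left → 4, Right → 7; minimax = 4.
1 ≠ 4, so there is no saddle point; optimal play is mixed.
Let the kicker play Near with probability p. Expected payoff against Left: 4p + 0(1−p) = 4p; against Right: 1p + 7(1−p) = −6p + 7.
Setting these equal: 4p = −6p + 7 ⇒ 10p = 7 ⇒ p = 7/10, and the value is (4)·(7/10) = 14/5.
For the keeper: with q = P(Left), equating Near's and Far's payoffs gives 3q + 1 = −7q + 7 ⇒ q = 3/5.

2/5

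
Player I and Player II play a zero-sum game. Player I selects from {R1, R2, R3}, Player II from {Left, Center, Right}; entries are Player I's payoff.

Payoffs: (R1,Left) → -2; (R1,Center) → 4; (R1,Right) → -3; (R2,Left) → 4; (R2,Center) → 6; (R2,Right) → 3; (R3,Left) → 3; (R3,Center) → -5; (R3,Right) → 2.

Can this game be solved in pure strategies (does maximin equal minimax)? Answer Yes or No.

Row minima: R1 → -3, R2 → 3, R3 → -5; maximin = 3.
Column maxima: Left → 4, Center → 6, Right → 3; minimax = 3.
maximin = minimax = 3, so a saddle point exists.

Yes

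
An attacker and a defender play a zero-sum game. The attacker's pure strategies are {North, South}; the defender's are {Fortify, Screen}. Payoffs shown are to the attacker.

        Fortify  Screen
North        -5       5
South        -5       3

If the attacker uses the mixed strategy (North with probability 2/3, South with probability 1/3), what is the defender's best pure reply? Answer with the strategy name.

Fortify

If the defender plays Fortify, the attacker's expected payoff is (2/3)·(-5) + (1/3)·(-5) = -5.
If the defender plays Screen, the attacker's expected payoff is (2/3)·5 + (1/3)·3 = 13/3.
The defender minimizes the attacker's payoff; the smallest is -5, so the best response is Fortify.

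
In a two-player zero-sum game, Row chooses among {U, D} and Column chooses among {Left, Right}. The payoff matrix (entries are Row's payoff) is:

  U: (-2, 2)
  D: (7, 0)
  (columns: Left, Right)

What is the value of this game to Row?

14/11

Row minima: U → -2, D → 0; maximin = 0.
Column maxima: Left → 7, Right → 2; minimax = 2.
0 ≠ 2, so there is no saddle point; optimal play is mixed.
Let Row play U with probability p. Expected payoff against Left: (-2)p + 7(1−p) = −9p + 7; against Right: 2p + 0(1−p) = 2p.
Setting these equal: −9p + 7 = 2p ⇒ −11p = -7 ⇒ p = 7/11, and the value is (-9)·(7/11) + 7 = 14/11.
For Column: with q = P(Left), equating U's and D's payoffs gives −4q + 2 = 7q ⇒ q = 2/11.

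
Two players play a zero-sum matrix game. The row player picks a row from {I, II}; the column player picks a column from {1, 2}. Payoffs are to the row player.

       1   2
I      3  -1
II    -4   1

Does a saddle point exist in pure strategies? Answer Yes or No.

No

Row minima: I → -1, II → -4; maximin = -1.
Column maxima: 1 → 3, 2 → 1; minimax = 1.
-1 ≠ 1, so no pure-strategy equilibrium exists.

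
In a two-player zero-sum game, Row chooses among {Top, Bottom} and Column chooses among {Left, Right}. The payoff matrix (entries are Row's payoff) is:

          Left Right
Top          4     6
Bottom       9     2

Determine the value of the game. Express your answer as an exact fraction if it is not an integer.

Row minima: Top → 4, Bottom → 2; maximin = 4.
Column maxima: Left → 9, Right → 6; minimax = 6.
4 ≠ 6, so there is no saddle point; optimal play is mixed.
Let Row play Top with probability p. Expected payoff against Left: 4p + 9(1−p) = −5p + 9; against Right: 6p + 2(1−p) = 4p + 2.
Setting these equal: −5p + 9 = 4p + 2 ⇒ −9p = -7 ⇒ p = 7/9, and the value is (-5)·(7/9) + 9 = 46/9.
For Column: with q = P(Left), equating Top's and Bottom's payoffs gives −2q + 6 = 7q + 2 ⇒ q = 4/9.

46/9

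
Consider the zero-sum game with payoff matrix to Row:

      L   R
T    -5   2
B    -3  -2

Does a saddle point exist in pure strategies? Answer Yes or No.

Row minima: T → -5, B → -3; maximin = -3.
Column maxima: L → -3, R → 2; minimax = -3.
maximin = minimax = -3, so a saddle point exists.

Yes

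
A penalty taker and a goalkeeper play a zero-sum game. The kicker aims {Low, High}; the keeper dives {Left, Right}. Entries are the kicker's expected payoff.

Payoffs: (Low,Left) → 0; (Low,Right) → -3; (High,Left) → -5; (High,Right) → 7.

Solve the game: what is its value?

-1

Row minima: Low → -3, High → -5; maximin = -3.
Column maxima: Left → 0, Right → 7; minimax = 0.
-3 ≠ 0, so there is no saddle point; optimal play is mixed.
Let the kicker play Low with probability p. Expected payoff against Left: 0p + (-5)(1−p) = 5p − 5; against Right: (-3)p + 7(1−p) = −10p + 7.
Setting these equal: 5p − 5 = −10p + 7 ⇒ 15p = 12 ⇒ p = 4/5, and the value is (5)·(4/5) − 5 = -1.
For the keeper: with q = P(Left), equating Low's and High's payoffs gives 3q − 3 = −12q + 7 ⇒ q = 2/3.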